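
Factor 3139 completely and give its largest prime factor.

3139 = 43 · 73
73 is prime.
So 3139 = 43 · 73; the largest prime factor is 73.

73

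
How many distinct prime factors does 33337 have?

3

33337 = 17 · 1961
1961 = 37 · 53
33337 = 17 · 37 · 53, which has 3 distinct prime factors.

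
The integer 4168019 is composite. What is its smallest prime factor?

4168019 is odd.
Digit sum 29, not divisible by 3.
Ends in 9: not divisible by 5.
7: 4168019 = 7·595431 + 2
11: 4168019 = 11·378910 + 9
13: 4168019 = 13·320616 + 11
17: 4168019 = 17·245177 + 10
19: 4168019 = 19·219369 + 8
23: 4168019 = 23·181218 + 5
29: 4168019 = 29·143724 + 23
31: 4168019 = 31·134452 + 7
37: 4168019 = 37·112649 + 6
41: 4168019 = 41·101659

41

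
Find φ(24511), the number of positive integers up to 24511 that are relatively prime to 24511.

Factor: 24511 = 127 · 193.
φ(24511) = (127−1) · (193−1) = 126 · 192 = 24192.

24192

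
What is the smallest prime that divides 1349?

1349 is odd.
Digit sum 17, not divisible by 3.
Ends in 9: not divisible by 5.
7: 1349 = 7·192 + 5
11: 1349 = 11·122 + 7
13: 1349 = 13·103 + 10
17: 1349 = 17·79 + 6
19: 1349 = 19·71

19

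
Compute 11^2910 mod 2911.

11^1 ≡ 11 (mod 2911)
11^2 ≡ 11^2 = 121 ≡ 121 (mod 2911)
11^4 ≡ 121^2 = 14641 ≡ 86 (mod 2911)
11^8 ≡ 86^2 = 7396 ≡ 1574 (mod 2911)
11^16 ≡ 1574^2 = 2477476 ≡ 215 (mod 2911)
11^32 ≡ 215^2 = 46225 ≡ 2560 (mod 2911)
11^64 ≡ 2560^2 = 6553600 ≡ 939 (mod 2911)
11^128 ≡ 939^2 = 881721 ≡ 2599 (mod 2911)
11^256 ≡ 2599^2 = 6754801 ≡ 1281 (mod 2911)
11^512 ≡ 1281^2 = 1640961 ≡ 2068 (mod 2911)
11^1024 ≡ 2068^2 = 4276624 ≡ 365 (mod 2911)
11^2048 ≡ 365^2 = 133225 ≡ 2230 (mod 2911)
2910 = 2048 + 512 + 256 + 64 + 16 + 8 + 4 + 2 in binary powers of 2.
So 11^2910 ≡ 2230 · 2068 · 1281 · 939 · 215 · 1574 · 86 · 121 ≡ 2533 (mod 2911).
Since 2533 ≠ 1, base 11 is a Fermat witness: 2911 is composite.

2533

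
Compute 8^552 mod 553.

22

8^1 ≡ 8 (mod 553)
8^2 ≡ 8^2 = 64 ≡ 64 (mod 553)
8^4 ≡ 64^2 = 4096 ≡ 225 (mod 553)
8^8 ≡ 225^2 = 50625 ≡ 302 (mod 553)
8^16 ≡ 302^2 = 91204 ≡ 512 (mod 553)
8^32 ≡ 512^2 = 262144 ≡ 22 (mod 553)
8^64 ≡ 22^2 = 484 ≡ 484 (mod 553)
8^128 ≡ 484^2 = 234256 ≡ 337 (mod 553)
8^256 ≡ 337^2 = 113569 ≡ 204 (mod 553)
8^512 ≡ 204^2 = 41616 ≡ 141 (mod 553)
552 = 512 + 32 + 8 in binary powers of 2.
So 8^552 ≡ 141 · 22 · 302 ≡ 22 (mod 553).
Since 22 ≠ 1, base 8 is a Fermat witness: 553 is composite.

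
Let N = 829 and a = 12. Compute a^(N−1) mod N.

12^1 ≡ 12 (mod 829)
12^2 ≡ 12^2 = 144 ≡ 144 (mod 829)
12^4 ≡ 144^2 = 20736 ≡ 11 (mod 829)
12^8 ≡ 11^2 = 121 ≡ 121 (mod 829)
12^16 ≡ 121^2 = 14641 ≡ 548 (mod 829)
12^32 ≡ 548^2 = 300304 ≡ 206 (mod 829)
12^64 ≡ 206^2 = 42436 ≡ 157 (mod 829)
12^128 ≡ 157^2 = 24649 ≡ 608 (mod 829)
12^256 ≡ 608^2 = 369664 ≡ 759 (mod 829)
12^512 ≡ 759^2 = 576081 ≡ 755 (mod 829)
828 = 512 + 256 + 32 + 16 + 8 + 4 in binary powers of 2.
So 12^828 ≡ 755 · 759 · 206 · 548 · 121 · 11 ≡ 1 (mod 829).
Since the result is 1, base 12 gives no evidence that 829 is composite.

1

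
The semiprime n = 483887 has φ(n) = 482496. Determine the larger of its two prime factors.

φ(n) = (p−1)(q−1) = n − (p+q) + 1, so p + q = 483887 − 482496 + 1 = 1392.
p and q are the roots of t² − 1392t + 483887 = 0.
Discriminant: 1392² − 4·483887 = 1937664 − 1935548 = 2116; √2116 = 46.
q = (1392 − 46)/2 = 673, p = (1392 + 46)/2 = 719.
Check: 673 · 719 = 483887.

719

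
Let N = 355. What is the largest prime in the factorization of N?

355 = 5 · 71
71 is prime.
So 355 = 5 · 71; the largest prime factor is 71.

71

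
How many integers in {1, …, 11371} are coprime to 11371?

11152

Factor: 11371 = 83 · 137.
φ(11371) = (83−1) · (137−1) = 82 · 136 = 11152.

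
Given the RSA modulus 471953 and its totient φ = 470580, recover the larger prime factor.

691

φ(n) = (p−1)(q−1) = n − (p+q) + 1, so p + q = 471953 − 470580 + 1 = 1374.
p and q are the roots of t² − 1374t + 471953 = 0.
Discriminant: 1374² − 4·471953 = 1887876 − 1887812 = 64; √64 = 8.
q = (1374 − 8)/2 = 683, p = (1374 + 8)/2 = 691.
Check: 683 · 691 = 471953.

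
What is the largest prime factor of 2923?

79

2923 = 37 · 79
79 is prime.
So 2923 = 37 · 79; the largest prime factor is 79.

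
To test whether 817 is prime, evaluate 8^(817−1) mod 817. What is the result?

8^1 ≡ 8 (mod 817)
8^2 ≡ 8^2 = 64 ≡ 64 (mod 817)
8^4 ≡ 64^2 = 4096 ≡ 11 (mod 817)
8^8 ≡ 11^2 = 121 ≡ 121 (mod 817)
8^16 ≡ 121^2 = 14641 ≡ 752 (mod 817)
8^32 ≡ 752^2 = 565504 ≡ 140 (mod 817)
8^64 ≡ 140^2 = 19600 ≡ 809 (mod 817)
8^128 ≡ 809^2 = 654481 ≡ 64 (mod 817)
8^256 ≡ 64^2 = 4096 ≡ 11 (mod 817)
8^512 ≡ 11^2 = 121 ≡ 121 (mod 817)
816 = 512 + 256 + 32 + 16 in binary powers of 2.
So 8^816 ≡ 121 · 11 · 140 · 752 ≡ 742 (mod 817).
Since 742 ≠ 1, base 8 is a Fermat witness: 817 is composite.

742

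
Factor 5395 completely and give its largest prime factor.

83

5395 = 5 · 1079
1079 = 13 · 83
83 is prime.
So 5395 = 5 · 13 · 83; the largest prime factor is 83.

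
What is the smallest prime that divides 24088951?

71

24088951 is odd.
Digit sum 37, not divisible by 3.
Ends in 1: not divisible by 5.
7: 24088951 = 7·3441278 + 5
11: 24088951 = 11·2189904 + 7
13: 24088951 = 13·1852996 + 3
17: 24088951 = 17·1416997 + 2
19: 24088951 = 19·1267839 + 10
23: 24088951 = 23·1047345 + 16
29: 24088951 = 29·830653 + 14
31: 24088951 = 31·777062 + 29
37: 24088951 = 37·651052 + 27
41: 24088951 = 41·587535 + 16
43: 24088951 = 43·560208 + 7
47: 24088951 = 47·512530 + 41
53: 24088951 = 53·454508 + 27
59: 24088951 = 59·408287 + 18
61: 24088951 = 61·394900 + 51
67: 24088951 = 67·359536 + 39
71: 24088951 = 71·339281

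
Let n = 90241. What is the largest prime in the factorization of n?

90241 = 31 · 2911
2911 = 41 · 71
71 is prime.
So 90241 = 31 · 41 · 71; the largest prime factor is 71.

71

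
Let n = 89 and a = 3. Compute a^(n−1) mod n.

1

3^1 ≡ 3 (mod 89)
3^2 ≡ 3^2 = 9 ≡ 9 (mod 89)
3^4 ≡ 9^2 = 81 ≡ 81 (mod 89)
3^8 ≡ 81^2 = 6561 ≡ 64 (mod 89)
3^16 ≡ 64^2 = 4096 ≡ 2 (mod 89)
3^32 ≡ 2^2 = 4 ≡ 4 (mod 89)
3^64 ≡ 4^2 = 16 ≡ 16 (mod 89)
88 = 64 + 16 + 8 in binary powers of 2.
So 3^88 ≡ 16 · 2 · 64 ≡ 1 (mod 89).
Since the result is 1, base 3 gives no evidence that 89 is composite.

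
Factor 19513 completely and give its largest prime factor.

79

19513 = 13 · 1501
1501 = 19 · 79
79 is prime.
So 19513 = 13 · 19 · 79; the largest prime factor is 79.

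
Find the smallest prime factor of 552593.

43

552593 is odd.
Digit sum 29, not divisible by 3.
Ends in 3: not divisible by 5.
7: 552593 = 7·78941 + 6
11: 552593 = 11·50235 + 8
13: 552593 = 13·42507 + 2
17: 552593 = 17·32505 + 8
19: 552593 = 19·29083 + 16
23: 552593 = 23·24025 + 18
29: 552593 = 29·19054 + 27
31: 552593 = 31·17825 + 18
37: 552593 = 37·14934 + 35
41: 552593 = 41·13477 + 36
43: 552593 = 43·12851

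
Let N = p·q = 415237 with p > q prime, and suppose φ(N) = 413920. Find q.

φ(n) = (p−1)(q−1) = n − (p+q) + 1, so p + q = 415237 − 413920 + 1 = 1318.
p and q are the roots of t² − 1318t + 415237 = 0.
Discriminant: 1318² − 4·415237 = 1737124 − 1660948 = 76176; √76176 = 276.
q = (1318 − 276)/2 = 521, p = (1318 + 276)/2 = 797.
Check: 521 · 797 = 415237.

521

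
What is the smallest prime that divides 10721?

10721 is odd.
Digit sum 11, not divisible by 3.
Ends in 1: not divisible by 5.
7: 10721 = 7·1531 + 4
11: 10721 = 11·974 + 7
13: 10721 = 13·824 + 9
17: 10721 = 17·630 + 11
19: 10721 = 19·564 + 5
23: 10721 = 23·466 + 3
29: 10721 = 29·369 + 20
31: 10721 = 31·345 + 26
37: 10721 = 37·289 + 28
41: 10721 = 41·261 + 20
43: 10721 = 43·249 + 14
47: 10721 = 47·228 + 5
53: 10721 = 53·202 + 15
59: 10721 = 59·181 + 42
61: 10721 = 61·175 + 46
67: 10721 = 67·160 + 1
71: 10721 = 71·151

71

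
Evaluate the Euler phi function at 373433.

Factor: 373433 = 29 · 79 · 163.
φ(373433) = (29−1) · (79−1) · (163−1) = 28 · 78 · 162 = 353808.

353808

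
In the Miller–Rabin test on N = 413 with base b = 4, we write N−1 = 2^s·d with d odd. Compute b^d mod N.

228

413 − 1 = 412 = 2^2 · 103, so d = 103.
4^1 ≡ 4 (mod 413)
4^2 ≡ 4^2 = 16 ≡ 16 (mod 413)
4^4 ≡ 16^2 = 256 ≡ 256 (mod 413)
4^8 ≡ 256^2 = 65536 ≡ 282 (mod 413)
4^16 ≡ 282^2 = 79524 ≡ 228 (mod 413)
4^32 ≡ 228^2 = 51984 ≡ 359 (mod 413)
4^64 ≡ 359^2 = 128881 ≡ 25 (mod 413)
103 = 64 + 32 + 4 + 2 + 1 in binary powers of 2.
So 4^103 ≡ 25 · 359 · 256 · 16 · 4 ≡ 228 (mod 413).
Squaring chain: 228 → 359; never reaches −1, so base 4 is a Miller–Rabin witness that 413 is composite.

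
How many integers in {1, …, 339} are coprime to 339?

Factor: 339 = 3 · 113.
φ(339) = (3−1) · (113−1) = 2 · 112 = 224.

224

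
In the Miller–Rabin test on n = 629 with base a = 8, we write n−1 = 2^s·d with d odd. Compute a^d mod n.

629 − 1 = 628 = 2^2 · 157, so d = 157.
8^1 ≡ 8 (mod 629)
8^2 ≡ 8^2 = 64 ≡ 64 (mod 629)
8^4 ≡ 64^2 = 4096 ≡ 322 (mod 629)
8^8 ≡ 322^2 = 103684 ≡ 528 (mod 629)
8^16 ≡ 528^2 = 278784 ≡ 137 (mod 629)
8^32 ≡ 137^2 = 18769 ≡ 528 (mod 629)
8^64 ≡ 528^2 = 278784 ≡ 137 (mod 629)
8^128 ≡ 137^2 = 18769 ≡ 528 (mod 629)
157 = 128 + 16 + 8 + 4 + 1 in binary powers of 2.
So 8^157 ≡ 528 · 137 · 528 · 322 · 8 ≡ 230 (mod 629).
Squaring chain: 230 → 64; never reaches −1, so base 8 is a Miller–Rabin witness that 629 is composite.

230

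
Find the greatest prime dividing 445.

445 = 5 · 89
89 is prime.
So 445 = 5 · 89; the largest prime factor is 89.

89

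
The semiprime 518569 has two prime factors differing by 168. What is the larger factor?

Since p = q + 168, we have 518569 = q(q + 168), so q² + 168q − 518569 = 0.
Discriminant: 168² + 4·518569 = 28224 + 2074276 = 2102500; √2102500 = 1450.
q = (−168 + 1450)/2 = 641, and p = q + 168 = 809.
Check: 641 · 809 = 518569.

809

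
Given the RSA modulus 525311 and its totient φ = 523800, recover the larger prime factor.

971

φ(n) = (p−1)(q−1) = n − (p+q) + 1, so p + q = 525311 − 523800 + 1 = 1512.
p and q are the roots of t² − 1512t + 525311 = 0.
Discriminant: 1512² − 4·525311 = 2286144 − 2101244 = 184900; √184900 = 430.
q = (1512 − 430)/2 = 541, p = (1512 + 430)/2 = 971.
Check: 541 · 971 = 525311.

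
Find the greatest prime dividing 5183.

5183 = 71 · 73
73 is prime.
So 5183 = 71 · 73; the largest prime factor is 73.

73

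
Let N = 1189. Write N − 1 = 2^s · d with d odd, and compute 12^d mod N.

157

1189 − 1 = 1188 = 2^2 · 297, so d = 297.
12^1 ≡ 12 (mod 1189)
12^2 ≡ 12^2 = 144 ≡ 144 (mod 1189)
12^4 ≡ 144^2 = 20736 ≡ 523 (mod 1189)
12^8 ≡ 523^2 = 273529 ≡ 59 (mod 1189)
12^16 ≡ 59^2 = 3481 ≡ 1103 (mod 1189)
12^32 ≡ 1103^2 = 1216609 ≡ 262 (mod 1189)
12^64 ≡ 262^2 = 68644 ≡ 871 (mod 1189)
12^128 ≡ 871^2 = 758641 ≡ 59 (mod 1189)
12^256 ≡ 59^2 = 3481 ≡ 1103 (mod 1189)
297 = 256 + 32 + 8 + 1 in binary powers of 2.
So 12^297 ≡ 1103 · 262 · 59 · 12 ≡ 157 (mod 1189).
Squaring chain: 157 → 869; never reaches −1, so base 12 is a Miller–Rabin witness that 1189 is composite.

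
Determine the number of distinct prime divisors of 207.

207 = 3^2 · 23
207 = 3^2 · 23, which has 2 distinct prime factors.

2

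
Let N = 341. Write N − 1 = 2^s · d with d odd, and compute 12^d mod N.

254

341 − 1 = 340 = 2^2 · 85, so d = 85.
12^1 ≡ 12 (mod 341)
12^2 ≡ 12^2 = 144 ≡ 144 (mod 341)
12^4 ≡ 144^2 = 20736 ≡ 276 (mod 341)
12^8 ≡ 276^2 = 76176 ≡ 133 (mod 341)
12^16 ≡ 133^2 = 17689 ≡ 298 (mod 341)
12^32 ≡ 298^2 = 88804 ≡ 144 (mod 341)
12^64 ≡ 144^2 = 20736 ≡ 276 (mod 341)
85 = 64 + 16 + 4 + 1 in binary powers of 2.
So 12^85 ≡ 276 · 298 · 276 · 12 ≡ 254 (mod 341).
Squaring chain: 254 → 67; never reaches −1, so base 12 is a Miller–Rabin witness that 341 is composite.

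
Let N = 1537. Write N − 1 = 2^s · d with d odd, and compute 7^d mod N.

1537 − 1 = 1536 = 2^9 · 3, so d = 3.
7^1 ≡ 7 (mod 1537)
7^2 ≡ 7^2 = 49 ≡ 49 (mod 1537)
3 = 2 + 1 in binary powers of 2.
So 7^3 ≡ 49 · 7 ≡ 343 (mod 1537).
Squaring chain: 343 → 837 → 1234 → 1126 → 1388 → 683 → 778 → 1243 → 364; never reaches −1, so base 7 is a Miller–Rabin witness that 1537 is composite.

343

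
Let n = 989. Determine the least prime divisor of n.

989 is odd.
Digit sum 26, not divisible by 3.
Ends in 9: not divisible by 5.
7: 989 = 7·141 + 2
11: 989 = 11·89 + 10
13: 989 = 13·76 + 1
17: 989 = 17·58 + 3
19: 989 = 19·52 + 1
23: 989 = 23·43

23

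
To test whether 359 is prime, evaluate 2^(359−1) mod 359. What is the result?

2^1 ≡ 2 (mod 359)
2^2 ≡ 2^2 = 4 ≡ 4 (mod 359)
2^4 ≡ 4^2 = 16 ≡ 16 (mod 359)
2^8 ≡ 16^2 = 256 ≡ 256 (mod 359)
2^16 ≡ 256^2 = 65536 ≡ 198 (mod 359)
2^32 ≡ 198^2 = 39204 ≡ 73 (mod 359)
2^64 ≡ 73^2 = 5329 ≡ 303 (mod 359)
2^128 ≡ 303^2 = 91809 ≡ 264 (mod 359)
2^256 ≡ 264^2 = 69696 ≡ 50 (mod 359)
358 = 256 + 64 + 32 + 4 + 2 in binary powers of 2.
So 2^358 ≡ 50 · 303 · 73 · 16 · 4 ≡ 1 (mod 359).
Since the result is 1, base 2 gives no evidence that 359 is composite.

1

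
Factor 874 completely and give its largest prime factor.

874 = 2 · 437
437 = 19 · 23
23 is prime.
So 874 = 2 · 19 · 23; the largest prime factor is 23.

23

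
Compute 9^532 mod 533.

165

9^1 ≡ 9 (mod 533)
9^2 ≡ 9^2 = 81 ≡ 81 (mod 533)
9^4 ≡ 81^2 = 6561 ≡ 165 (mod 533)
9^8 ≡ 165^2 = 27225 ≡ 42 (mod 533)
9^16 ≡ 42^2 = 1764 ≡ 165 (mod 533)
9^32 ≡ 165^2 = 27225 ≡ 42 (mod 533)
9^64 ≡ 42^2 = 1764 ≡ 165 (mod 533)
9^128 ≡ 165^2 = 27225 ≡ 42 (mod 533)
9^256 ≡ 42^2 = 1764 ≡ 165 (mod 533)
9^512 ≡ 165^2 = 27225 ≡ 42 (mod 533)
532 = 512 + 16 + 4 in binary powers of 2.
So 9^532 ≡ 42 · 165 · 165 ≡ 165 (mod 533).
Since 165 ≠ 1, base 9 is a Fermat witness: 533 is composite.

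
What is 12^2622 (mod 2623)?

12^1 ≡ 12 (mod 2623)
12^2 ≡ 12^2 = 144 ≡ 144 (mod 2623)
12^4 ≡ 144^2 = 20736 ≡ 2375 (mod 2623)
12^8 ≡ 2375^2 = 5640625 ≡ 1175 (mod 2623)
12^16 ≡ 1175^2 = 1380625 ≡ 927 (mod 2623)
12^32 ≡ 927^2 = 859329 ≡ 1608 (mod 2623)
12^64 ≡ 1608^2 = 2585664 ≡ 2009 (mod 2623)
12^128 ≡ 2009^2 = 4036081 ≡ 1907 (mod 2623)
12^256 ≡ 1907^2 = 3636649 ≡ 1171 (mod 2623)
12^512 ≡ 1171^2 = 1371241 ≡ 2035 (mod 2623)
12^1024 ≡ 2035^2 = 4141225 ≡ 2131 (mod 2623)
12^2048 ≡ 2131^2 = 4541161 ≡ 748 (mod 2623)
2622 = 2048 + 512 + 32 + 16 + 8 + 4 + 2 in binary powers of 2.
So 12^2622 ≡ 748 · 2035 · 1608 · 927 · 1175 · 2375 · 144 ≡ 790 (mod 2623).
Since 790 ≠ 1, base 12 is a Fermat witness: 2623 is composite.

790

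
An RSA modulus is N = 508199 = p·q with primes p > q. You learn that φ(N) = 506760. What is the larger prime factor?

821

φ(n) = (p−1)(q−1) = n − (p+q) + 1, so p + q = 508199 − 506760 + 1 = 1440.
p and q are the roots of t² − 1440t + 508199 = 0.
Discriminant: 1440² − 4·508199 = 2073600 − 2032796 = 40804; √40804 = 202.
q = (1440 − 202)/2 = 619, p = (1440 + 202)/2 = 821.
Check: 619 · 821 = 508199.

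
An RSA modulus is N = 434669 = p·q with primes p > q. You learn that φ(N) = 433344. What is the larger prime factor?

733

φ(n) = (p−1)(q−1) = n − (p+q) + 1, so p + q = 434669 − 433344 + 1 = 1326.
p and q are the roots of t² − 1326t + 434669 = 0.
Discriminant: 1326² − 4·434669 = 1758276 − 1738676 = 19600; √19600 = 140.
q = (1326 − 140)/2 = 593, p = (1326 + 140)/2 = 733.
Check: 593 · 733 = 434669.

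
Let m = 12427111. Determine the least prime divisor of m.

59

12427111 is odd.
Digit sum 19, not divisible by 3.
Ends in 1: not divisible by 5.
7: 12427111 = 7·1775301 + 4
11: 12427111 = 11·1129737 + 4
13: 12427111 = 13·955931 + 8
17: 12427111 = 17·731006 + 9
19: 12427111 = 19·654058 + 9
23: 12427111 = 23·540309 + 4
29: 12427111 = 29·428521 + 2
31: 12427111 = 31·400874 + 17
37: 12427111 = 37·335867 + 32
41: 12427111 = 41·303100 + 11
43: 12427111 = 43·289002 + 25
47: 12427111 = 47·264406 + 29
53: 12427111 = 53·234473 + 42
59: 12427111 = 59·210629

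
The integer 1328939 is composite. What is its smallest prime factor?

31

1328939 is odd.
Digit sum 35, not divisible by 3.
Ends in 9: not divisible by 5.
7: 1328939 = 7·189848 + 3
11: 1328939 = 11·120812 + 7
13: 1328939 = 13·102226 + 1
17: 1328939 = 17·78172 + 15
19: 1328939 = 19·69944 + 3
23: 1328939 = 23·57779 + 22
29: 1328939 = 29·45825 + 14
31: 1328939 = 31·42869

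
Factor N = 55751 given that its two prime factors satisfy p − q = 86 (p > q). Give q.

197

Since p = q + 86, we have 55751 = q(q + 86), so q² + 86q − 55751 = 0.
Discriminant: 86² + 4·55751 = 7396 + 223004 = 230400; √230400 = 480.
q = (−86 + 480)/2 = 197, and p = q + 86 = 283.
Check: 197 · 283 = 55751.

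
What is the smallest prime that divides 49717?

83

49717 is odd.
Digit sum 28, not divisible by 3.
Ends in 7: not divisible by 5.
7: 49717 = 7·7102 + 3
11: 49717 = 11·4519 + 8
13: 49717 = 13·3824 + 5
17: 49717 = 17·2924 + 9
19: 49717 = 19·2616 + 13
23: 49717 = 23·2161 + 14
29: 49717 = 29·1714 + 11
31: 49717 = 31·1603 + 24
37: 49717 = 37·1343 + 26
41: 49717 = 41·1212 + 25
43: 49717 = 43·1156 + 9
47: 49717 = 47·1057 + 38
53: 49717 = 53·938 + 3
59: 49717 = 59·842 + 39
61: 49717 = 61·815 + 2
67: 49717 = 67·742 + 3
71: 49717 = 71·700 + 17
73: 49717 = 73·681 + 4
79: 49717 = 79·629 + 26
83: 49717 = 83·599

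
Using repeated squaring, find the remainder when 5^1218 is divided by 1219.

453

5^1 ≡ 5 (mod 1219)
5^2 ≡ 5^2 = 25 ≡ 25 (mod 1219)
5^4 ≡ 25^2 = 625 ≡ 625 (mod 1219)
5^8 ≡ 625^2 = 390625 ≡ 545 (mod 1219)
5^16 ≡ 545^2 = 297025 ≡ 808 (mod 1219)
5^32 ≡ 808^2 = 652864 ≡ 699 (mod 1219)
5^64 ≡ 699^2 = 488601 ≡ 1001 (mod 1219)
5^128 ≡ 1001^2 = 1002001 ≡ 1202 (mod 1219)
5^256 ≡ 1202^2 = 1444804 ≡ 289 (mod 1219)
5^512 ≡ 289^2 = 83521 ≡ 629 (mod 1219)
5^1024 ≡ 629^2 = 395641 ≡ 685 (mod 1219)
1218 = 1024 + 128 + 64 + 2 in binary powers of 2.
So 5^1218 ≡ 685 · 1202 · 1001 · 25 ≡ 453 (mod 1219).
Since 453 ≠ 1, base 5 is a Fermat witness: 1219 is composite.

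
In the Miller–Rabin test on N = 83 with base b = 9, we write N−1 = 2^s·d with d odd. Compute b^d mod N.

83 − 1 = 82 = 2^1 · 41, so d = 41.
9^1 ≡ 9 (mod 83)
9^2 ≡ 9^2 = 81 ≡ 81 (mod 83)
9^4 ≡ 81^2 = 6561 ≡ 4 (mod 83)
9^8 ≡ 4^2 = 16 ≡ 16 (mod 83)
9^16 ≡ 16^2 = 256 ≡ 7 (mod 83)
9^32 ≡ 7^2 = 49 ≡ 49 (mod 83)
41 = 32 + 8 + 1 in binary powers of 2.
So 9^41 ≡ 49 · 16 · 9 ≡ 1 (mod 83).
Since 9^d ≡ 1 (mod 83), base 9 does not prove 83 composite.

1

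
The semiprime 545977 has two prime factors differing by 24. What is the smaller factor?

Since p = q + 24, we have 545977 = q(q + 24), so q² + 24q − 545977 = 0.
Discriminant: 24² + 4·545977 = 576 + 2183908 = 2184484; √2184484 = 1478.
q = (−24 + 1478)/2 = 727, and p = q + 24 = 751.
Check: 727 · 751 = 545977.

727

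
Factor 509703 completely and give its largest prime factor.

509703 = 3 · 169901
169901 = 23 · 7387
7387 = 83 · 89
89 is prime.
So 509703 = 3 · 23 · 83 · 89; the largest prime factor is 89.

89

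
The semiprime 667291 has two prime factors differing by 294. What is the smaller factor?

Since p = q + 294, we have 667291 = q(q + 294), so q² + 294q − 667291 = 0.
Discriminant: 294² + 4·667291 = 86436 + 2669164 = 2755600; √2755600 = 1660.
q = (−294 + 1660)/2 = 683, and p = q + 294 = 977.
Check: 683 · 977 = 667291.

683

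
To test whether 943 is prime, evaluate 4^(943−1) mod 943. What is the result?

4^1 ≡ 4 (mod 943)
4^2 ≡ 4^2 = 16 ≡ 16 (mod 943)
4^4 ≡ 16^2 = 256 ≡ 256 (mod 943)
4^8 ≡ 256^2 = 65536 ≡ 469 (mod 943)
4^16 ≡ 469^2 = 219961 ≡ 242 (mod 943)
4^32 ≡ 242^2 = 58564 ≡ 98 (mod 943)
4^64 ≡ 98^2 = 9604 ≡ 174 (mod 943)
4^128 ≡ 174^2 = 30276 ≡ 100 (mod 943)
4^256 ≡ 100^2 = 10000 ≡ 570 (mod 943)
4^512 ≡ 570^2 = 324900 ≡ 508 (mod 943)
942 = 512 + 256 + 128 + 32 + 8 + 4 + 2 in binary powers of 2.
So 4^942 ≡ 508 · 570 · 100 · 98 · 469 · 256 · 16 ≡ 836 (mod 943).
Since 836 ≠ 1, base 4 is a Fermat witness: 943 is composite.

836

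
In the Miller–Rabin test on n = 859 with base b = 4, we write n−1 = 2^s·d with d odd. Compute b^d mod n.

1

859 − 1 = 858 = 2^1 · 429, so d = 429.
4^1 ≡ 4 (mod 859)
4^2 ≡ 4^2 = 16 ≡ 16 (mod 859)
4^4 ≡ 16^2 = 256 ≡ 256 (mod 859)
4^8 ≡ 256^2 = 65536 ≡ 252 (mod 859)
4^16 ≡ 252^2 = 63504 ≡ 797 (mod 859)
4^32 ≡ 797^2 = 635209 ≡ 408 (mod 859)
4^64 ≡ 408^2 = 166464 ≡ 677 (mod 859)
4^128 ≡ 677^2 = 458329 ≡ 482 (mod 859)
4^256 ≡ 482^2 = 232324 ≡ 394 (mod 859)
429 = 256 + 128 + 32 + 8 + 4 + 1 in binary powers of 2.
So 4^429 ≡ 394 · 482 · 408 · 252 · 256 · 4 ≡ 1 (mod 859).
Since 4^d ≡ 1 (mod 859), base 4 does not prove 859 composite.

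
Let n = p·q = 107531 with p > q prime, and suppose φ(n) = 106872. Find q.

293

φ(n) = (p−1)(q−1) = n − (p+q) + 1, so p + q = 107531 − 106872 + 1 = 660.
p and q are the roots of t² − 660t + 107531 = 0.
Discriminant: 660² − 4·107531 = 435600 − 430124 = 5476; √5476 = 74.
q = (660 − 74)/2 = 293, p = (660 + 74)/2 = 367.
Check: 293 · 367 = 107531.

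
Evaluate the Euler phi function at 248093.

Factor: 248093 = 31 · 53 · 151.
φ(248093) = (31−1) · (53−1) · (151−1) = 30 · 52 · 150 = 234000.

234000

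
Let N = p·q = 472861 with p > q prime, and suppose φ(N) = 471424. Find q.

509

φ(n) = (p−1)(q−1) = n − (p+q) + 1, so p + q = 472861 − 471424 + 1 = 1438.
p and q are the roots of t² − 1438t + 472861 = 0.
Discriminant: 1438² − 4·472861 = 2067844 − 1891444 = 176400; √176400 = 420.
q = (1438 − 420)/2 = 509, p = (1438 + 420)/2 = 929.
Check: 509 · 929 = 472861.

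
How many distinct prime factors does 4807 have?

3

4807 = 11 · 437
437 = 19 · 23
4807 = 11 · 19 · 23, which has 3 distinct prime factors.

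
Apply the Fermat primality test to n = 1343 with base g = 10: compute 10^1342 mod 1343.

1079

10^1 ≡ 10 (mod 1343)
10^2 ≡ 10^2 = 100 ≡ 100 (mod 1343)
10^4 ≡ 100^2 = 10000 ≡ 599 (mod 1343)
10^8 ≡ 599^2 = 358801 ≡ 220 (mod 1343)
10^16 ≡ 220^2 = 48400 ≡ 52 (mod 1343)
10^32 ≡ 52^2 = 2704 ≡ 18 (mod 1343)
10^64 ≡ 18^2 = 324 ≡ 324 (mod 1343)
10^128 ≡ 324^2 = 104976 ≡ 222 (mod 1343)
10^256 ≡ 222^2 = 49284 ≡ 936 (mod 1343)
10^512 ≡ 936^2 = 876096 ≡ 460 (mod 1343)
10^1024 ≡ 460^2 = 211600 ≡ 749 (mod 1343)
1342 = 1024 + 256 + 32 + 16 + 8 + 4 + 2 in binary powers of 2.
So 10^1342 ≡ 749 · 936 · 18 · 52 · 220 · 599 · 100 ≡ 1079 (mod 1343).
Since 1079 ≠ 1, base 10 is a Fermat witness: 1343 is composite.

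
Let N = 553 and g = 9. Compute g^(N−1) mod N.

8

9^1 ≡ 9 (mod 553)
9^2 ≡ 9^2 = 81 ≡ 81 (mod 553)
9^4 ≡ 81^2 = 6561 ≡ 478 (mod 553)
9^8 ≡ 478^2 = 228484 ≡ 95 (mod 553)
9^16 ≡ 95^2 = 9025 ≡ 177 (mod 553)
9^32 ≡ 177^2 = 31329 ≡ 361 (mod 553)
9^64 ≡ 361^2 = 130321 ≡ 366 (mod 553)
9^128 ≡ 366^2 = 133956 ≡ 130 (mod 553)
9^256 ≡ 130^2 = 16900 ≡ 310 (mod 553)
9^512 ≡ 310^2 = 96100 ≡ 431 (mod 553)
552 = 512 + 32 + 8 in binary powers of 2.
So 9^552 ≡ 431 · 361 · 95 ≡ 8 (mod 553).
Since 8 ≠ 1, base 9 is a Fermat witness: 553 is composite.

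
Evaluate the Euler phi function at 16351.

16072

Factor: 16351 = 83 · 197.
φ(16351) = (83−1) · (197−1) = 82 · 196 = 16072.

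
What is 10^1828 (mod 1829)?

10^1 ≡ 10 (mod 1829)
10^2 ≡ 10^2 = 100 ≡ 100 (mod 1829)
10^4 ≡ 100^2 = 10000 ≡ 855 (mod 1829)
10^8 ≡ 855^2 = 731025 ≡ 1254 (mod 1829)
10^16 ≡ 1254^2 = 1572516 ≡ 1405 (mod 1829)
10^32 ≡ 1405^2 = 1974025 ≡ 534 (mod 1829)
10^64 ≡ 534^2 = 285156 ≡ 1661 (mod 1829)
10^128 ≡ 1661^2 = 2758921 ≡ 789 (mod 1829)
10^256 ≡ 789^2 = 622521 ≡ 661 (mod 1829)
10^512 ≡ 661^2 = 436921 ≡ 1619 (mod 1829)
10^1024 ≡ 1619^2 = 2621161 ≡ 204 (mod 1829)
1828 = 1024 + 512 + 256 + 32 + 4 in binary powers of 2.
So 10^1828 ≡ 204 · 1619 · 661 · 534 · 855 ≡ 226 (mod 1829).
Since 226 ≠ 1, base 10 is a Fermat witness: 1829 is composite.

226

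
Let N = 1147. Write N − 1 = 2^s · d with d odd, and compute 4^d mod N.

1147 − 1 = 1146 = 2^1 · 573, so d = 573.
4^1 ≡ 4 (mod 1147)
4^2 ≡ 4^2 = 16 ≡ 16 (mod 1147)
4^4 ≡ 16^2 = 256 ≡ 256 (mod 1147)
4^8 ≡ 256^2 = 65536 ≡ 157 (mod 1147)
4^16 ≡ 157^2 = 24649 ≡ 562 (mod 1147)
4^32 ≡ 562^2 = 315844 ≡ 419 (mod 1147)
4^64 ≡ 419^2 = 175561 ≡ 70 (mod 1147)
4^128 ≡ 70^2 = 4900 ≡ 312 (mod 1147)
4^256 ≡ 312^2 = 97344 ≡ 996 (mod 1147)
4^512 ≡ 996^2 = 992016 ≡ 1008 (mod 1147)
573 = 512 + 32 + 16 + 8 + 4 + 1 in binary powers of 2.
So 4^573 ≡ 1008 · 419 · 562 · 157 · 256 · 4 ≡ 529 (mod 1147).
Squaring chain: 529; never reaches −1, so base 4 is a Miller–Rabin witness that 1147 is composite.

529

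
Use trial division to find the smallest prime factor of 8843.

8843 is odd.
Digit sum 23, not divisible by 3.
Ends in 3: not divisible by 5.
7: 8843 = 7·1263 + 2
11: 8843 = 11·803 + 10
13: 8843 = 13·680 + 3
17: 8843 = 17·520 + 3
19: 8843 = 19·465 + 8
23: 8843 = 23·384 + 11
29: 8843 = 29·304 + 27
31: 8843 = 31·285 + 8
37: 8843 = 37·239

37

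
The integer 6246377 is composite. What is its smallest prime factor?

37

6246377 is odd.
Digit sum 35, not divisible by 3.
Ends in 7: not divisible by 5.
7: 6246377 = 7·892339 + 4
11: 6246377 = 11·567852 + 5
13: 6246377 = 13·480490 + 7
17: 6246377 = 17·367433 + 16
19: 6246377 = 19·328756 + 13
23: 6246377 = 23·271581 + 14
29: 6246377 = 29·215392 + 9
31: 6246377 = 31·201496 + 1
37: 6246377 = 37·168821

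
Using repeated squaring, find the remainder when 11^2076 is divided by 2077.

11^1 ≡ 11 (mod 2077)
11^2 ≡ 11^2 = 121 ≡ 121 (mod 2077)
11^4 ≡ 121^2 = 14641 ≡ 102 (mod 2077)
11^8 ≡ 102^2 = 10404 ≡ 19 (mod 2077)
11^16 ≡ 19^2 = 361 ≡ 361 (mod 2077)
11^32 ≡ 361^2 = 130321 ≡ 1547 (mod 2077)
11^64 ≡ 1547^2 = 2393209 ≡ 505 (mod 2077)
11^128 ≡ 505^2 = 255025 ≡ 1631 (mod 2077)
11^256 ≡ 1631^2 = 2660161 ≡ 1601 (mod 2077)
11^512 ≡ 1601^2 = 2563201 ≡ 183 (mod 2077)
11^1024 ≡ 183^2 = 33489 ≡ 257 (mod 2077)
11^2048 ≡ 257^2 = 66049 ≡ 1662 (mod 2077)
2076 = 2048 + 16 + 8 + 4 in binary powers of 2.
So 11^2076 ≡ 1662 · 361 · 19 · 102 ≡ 283 (mod 2077).
Since 283 ≠ 1, base 11 is a Fermat witness: 2077 is composite.

283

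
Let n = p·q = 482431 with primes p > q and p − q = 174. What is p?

Since p = q + 174, we have 482431 = q(q + 174), so q² + 174q − 482431 = 0.
Discriminant: 174² + 4·482431 = 30276 + 1929724 = 1960000; √1960000 = 1400.
q = (−174 + 1400)/2 = 613, and p = q + 174 = 787.
Check: 613 · 787 = 482431.

787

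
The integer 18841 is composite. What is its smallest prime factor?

83

18841 is odd.
Digit sum 22, not divisible by 3.
Ends in 1: not divisible by 5.
7: 18841 = 7·2691 + 4
11: 18841 = 11·1712 + 9
13: 18841 = 13·1449 + 4
17: 18841 = 17·1108 + 5
19: 18841 = 19·991 + 12
23: 18841 = 23·819 + 4
29: 18841 = 29·649 + 20
31: 18841 = 31·607 + 24
37: 18841 = 37·509 + 8
41: 18841 = 41·459 + 22
43: 18841 = 43·438 + 7
47: 18841 = 47·400 + 41
53: 18841 = 53·355 + 26
59: 18841 = 59·319 + 20
61: 18841 = 61·308 + 53
67: 18841 = 67·281 + 14
71: 18841 = 71·265 + 26
73: 18841 = 73·258 + 7
79: 18841 = 79·238 + 39
83: 18841 = 83·227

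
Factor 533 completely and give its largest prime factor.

533 = 13 · 41
41 is prime.
So 533 = 13 · 41; the largest prime factor is 41.

41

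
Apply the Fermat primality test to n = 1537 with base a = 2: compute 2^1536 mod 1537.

49

2^1 ≡ 2 (mod 1537)
2^2 ≡ 2^2 = 4 ≡ 4 (mod 1537)
2^4 ≡ 4^2 = 16 ≡ 16 (mod 1537)
2^8 ≡ 16^2 = 256 ≡ 256 (mod 1537)
2^16 ≡ 256^2 = 65536 ≡ 982 (mod 1537)
2^32 ≡ 982^2 = 964324 ≡ 625 (mod 1537)
2^64 ≡ 625^2 = 390625 ≡ 227 (mod 1537)
2^128 ≡ 227^2 = 51529 ≡ 808 (mod 1537)
2^256 ≡ 808^2 = 652864 ≡ 1176 (mod 1537)
2^512 ≡ 1176^2 = 1382976 ≡ 1213 (mod 1537)
2^1024 ≡ 1213^2 = 1471369 ≡ 460 (mod 1537)
1536 = 1024 + 512 in binary powers of 2.
So 2^1536 ≡ 460 · 1213 ≡ 49 (mod 1537).
Since 49 ≠ 1, base 2 is a Fermat witness: 1537 is composite.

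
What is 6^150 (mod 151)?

1

6^1 ≡ 6 (mod 151)
6^2 ≡ 6^2 = 36 ≡ 36 (mod 151)
6^4 ≡ 36^2 = 1296 ≡ 88 (mod 151)
6^8 ≡ 88^2 = 7744 ≡ 43 (mod 151)
6^16 ≡ 43^2 = 1849 ≡ 37 (mod 151)
6^32 ≡ 37^2 = 1369 ≡ 10 (mod 151)
6^64 ≡ 10^2 = 100 ≡ 100 (mod 151)
6^128 ≡ 100^2 = 10000 ≡ 34 (mod 151)
150 = 128 + 16 + 4 + 2 in binary powers of 2.
So 6^150 ≡ 34 · 37 · 88 · 36 ≡ 1 (mod 151).
Since the result is 1, base 6 gives no evidence that 151 is composite.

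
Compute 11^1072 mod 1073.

11^1 ≡ 11 (mod 1073)
11^2 ≡ 11^2 = 121 ≡ 121 (mod 1073)
11^4 ≡ 121^2 = 14641 ≡ 692 (mod 1073)
11^8 ≡ 692^2 = 478864 ≡ 306 (mod 1073)
11^16 ≡ 306^2 = 93636 ≡ 285 (mod 1073)
11^32 ≡ 285^2 = 81225 ≡ 750 (mod 1073)
11^64 ≡ 750^2 = 562500 ≡ 248 (mod 1073)
11^128 ≡ 248^2 = 61504 ≡ 343 (mod 1073)
11^256 ≡ 343^2 = 117649 ≡ 692 (mod 1073)
11^512 ≡ 692^2 = 478864 ≡ 306 (mod 1073)
11^1024 ≡ 306^2 = 93636 ≡ 285 (mod 1073)
1072 = 1024 + 32 + 16 in binary powers of 2.
So 11^1072 ≡ 285 · 750 · 285 ≡ 248 (mod 1073).
Since 248 ≠ 1, base 11 is a Fermat witness: 1073 is composite.

248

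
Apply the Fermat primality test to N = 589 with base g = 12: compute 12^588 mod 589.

39

12^1 ≡ 12 (mod 589)
12^2 ≡ 12^2 = 144 ≡ 144 (mod 589)
12^4 ≡ 144^2 = 20736 ≡ 121 (mod 589)
12^8 ≡ 121^2 = 14641 ≡ 505 (mod 589)
12^16 ≡ 505^2 = 255025 ≡ 577 (mod 589)
12^32 ≡ 577^2 = 332929 ≡ 144 (mod 589)
12^64 ≡ 144^2 = 20736 ≡ 121 (mod 589)
12^128 ≡ 121^2 = 14641 ≡ 505 (mod 589)
12^256 ≡ 505^2 = 255025 ≡ 577 (mod 589)
12^512 ≡ 577^2 = 332929 ≡ 144 (mod 589)
588 = 512 + 64 + 8 + 4 in binary powers of 2.
So 12^588 ≡ 144 · 121 · 505 · 121 ≡ 39 (mod 589).
Since 39 ≠ 1, base 12 is a Fermat witness: 589 is composite.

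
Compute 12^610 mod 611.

118

12^1 ≡ 12 (mod 611)
12^2 ≡ 12^2 = 144 ≡ 144 (mod 611)
12^4 ≡ 144^2 = 20736 ≡ 573 (mod 611)
12^8 ≡ 573^2 = 328329 ≡ 222 (mod 611)
12^16 ≡ 222^2 = 49284 ≡ 404 (mod 611)
12^32 ≡ 404^2 = 163216 ≡ 79 (mod 611)
12^64 ≡ 79^2 = 6241 ≡ 131 (mod 611)
12^128 ≡ 131^2 = 17161 ≡ 53 (mod 611)
12^256 ≡ 53^2 = 2809 ≡ 365 (mod 611)
12^512 ≡ 365^2 = 133225 ≡ 27 (mod 611)
610 = 512 + 64 + 32 + 2 in binary powers of 2.
So 12^610 ≡ 27 · 131 · 79 · 144 ≡ 118 (mod 611).
Since 118 ≠ 1, base 12 is a Fermat witness: 611 is composite.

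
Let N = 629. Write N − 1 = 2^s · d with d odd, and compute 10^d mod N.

232

629 − 1 = 628 = 2^2 · 157, so d = 157.
10^1 ≡ 10 (mod 629)
10^2 ≡ 10^2 = 100 ≡ 100 (mod 629)
10^4 ≡ 100^2 = 10000 ≡ 565 (mod 629)
10^8 ≡ 565^2 = 319225 ≡ 322 (mod 629)
10^16 ≡ 322^2 = 103684 ≡ 528 (mod 629)
10^32 ≡ 528^2 = 278784 ≡ 137 (mod 629)
10^64 ≡ 137^2 = 18769 ≡ 528 (mod 629)
10^128 ≡ 528^2 = 278784 ≡ 137 (mod 629)
157 = 128 + 16 + 8 + 4 + 1 in binary powers of 2.
So 10^157 ≡ 137 · 528 · 322 · 565 · 10 ≡ 232 (mod 629).
Squaring chain: 232 → 359; never reaches −1, so base 10 is a Miller–Rabin witness that 629 is composite.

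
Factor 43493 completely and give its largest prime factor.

61

43493 = 23 · 1891
1891 = 31 · 61
61 is prime.
So 43493 = 23 · 31 · 61; the largest prime factor is 61.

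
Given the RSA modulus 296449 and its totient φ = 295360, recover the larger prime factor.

569

φ(n) = (p−1)(q−1) = n − (p+q) + 1, so p + q = 296449 − 295360 + 1 = 1090.
p and q are the roots of t² − 1090t + 296449 = 0.
Discriminant: 1090² − 4·296449 = 1188100 − 1185796 = 2304; √2304 = 48.
q = (1090 − 48)/2 = 521, p = (1090 + 48)/2 = 569.
Check: 521 · 569 = 296449.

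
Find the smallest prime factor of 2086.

2

2086 is even: 2 divides it.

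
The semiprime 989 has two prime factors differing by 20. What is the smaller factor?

Since p = q + 20, we have 989 = q(q + 20), so q² + 20q − 989 = 0.
Discriminant: 20² + 4·989 = 400 + 3956 = 4356; √4356 = 66.
q = (−20 + 66)/2 = 23, and p = q + 20 = 43.
Check: 23 · 43 = 989.

23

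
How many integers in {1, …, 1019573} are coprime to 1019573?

982800

Factor: 1019573 = 43 · 131 · 181.
φ(1019573) = (43−1) · (131−1) · (181−1) = 42 · 130 · 180 = 982800.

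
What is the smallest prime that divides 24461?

61

24461 is odd.
Digit sum 17, not divisible by 3.
Ends in 1: not divisible by 5.
7: 24461 = 7·3494 + 3
11: 24461 = 11·2223 + 8
13: 24461 = 13·1881 + 8
17: 24461 = 17·1438 + 15
19: 24461 = 19·1287 + 8
23: 24461 = 23·1063 + 12
29: 24461 = 29·843 + 14
31: 24461 = 31·789 + 2
37: 24461 = 37·661 + 4
41: 24461 = 41·596 + 25
43: 24461 = 43·568 + 37
47: 24461 = 47·520 + 21
53: 24461 = 53·461 + 28
59: 24461 = 59·414 + 35
61: 24461 = 61·401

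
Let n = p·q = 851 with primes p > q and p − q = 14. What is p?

37

Since p = q + 14, we have 851 = q(q + 14), so q² + 14q − 851 = 0.
Discriminant: 14² + 4·851 = 196 + 3404 = 3600; √3600 = 60.
q = (−14 + 60)/2 = 23, and p = q + 14 = 37.
Check: 23 · 37 = 851.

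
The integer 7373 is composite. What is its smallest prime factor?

73

7373 is odd.
Digit sum 20, not divisible by 3.
Ends in 3: not divisible by 5.
7: 7373 = 7·1053 + 2
11: 7373 = 11·670 + 3
13: 7373 = 13·567 + 2
17: 7373 = 17·433 + 12
19: 7373 = 19·388 + 1
23: 7373 = 23·320 + 13
29: 7373 = 29·254 + 7
31: 7373 = 31·237 + 26
37: 7373 = 37·199 + 10
41: 7373 = 41·179 + 34
43: 7373 = 43·171 + 20
47: 7373 = 47·156 + 41
53: 7373 = 53·139 + 6
59: 7373 = 59·124 + 57
61: 7373 = 61·120 + 53
67: 7373 = 67·110 + 3
71: 7373 = 71·103 + 60
73: 7373 = 73·101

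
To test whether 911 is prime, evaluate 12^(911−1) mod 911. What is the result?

1

12^1 ≡ 12 (mod 911)
12^2 ≡ 12^2 = 144 ≡ 144 (mod 911)
12^4 ≡ 144^2 = 20736 ≡ 694 (mod 911)
12^8 ≡ 694^2 = 481636 ≡ 628 (mod 911)
12^16 ≡ 628^2 = 394384 ≡ 832 (mod 911)
12^32 ≡ 832^2 = 692224 ≡ 775 (mod 911)
12^64 ≡ 775^2 = 600625 ≡ 276 (mod 911)
12^128 ≡ 276^2 = 76176 ≡ 563 (mod 911)
12^256 ≡ 563^2 = 316969 ≡ 852 (mod 911)
12^512 ≡ 852^2 = 725904 ≡ 748 (mod 911)
910 = 512 + 256 + 128 + 8 + 4 + 2 in binary powers of 2.
So 12^910 ≡ 748 · 852 · 563 · 628 · 694 · 144 ≡ 1 (mod 911).
Since the result is 1, base 12 gives no evidence that 911 is composite.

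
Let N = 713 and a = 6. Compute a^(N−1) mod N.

6^1 ≡ 6 (mod 713)
6^2 ≡ 6^2 = 36 ≡ 36 (mod 713)
6^4 ≡ 36^2 = 1296 ≡ 583 (mod 713)
6^8 ≡ 583^2 = 339889 ≡ 501 (mod 713)
6^16 ≡ 501^2 = 251001 ≡ 25 (mod 713)
6^32 ≡ 25^2 = 625 ≡ 625 (mod 713)
6^64 ≡ 625^2 = 390625 ≡ 614 (mod 713)
6^128 ≡ 614^2 = 376996 ≡ 532 (mod 713)
6^256 ≡ 532^2 = 283024 ≡ 676 (mod 713)
6^512 ≡ 676^2 = 456976 ≡ 656 (mod 713)
712 = 512 + 128 + 64 + 8 in binary powers of 2.
So 6^712 ≡ 656 · 532 · 614 · 501 ≡ 87 (mod 713).
Since 87 ≠ 1, base 6 is a Fermat witness: 713 is composite.

87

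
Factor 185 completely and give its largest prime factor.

185 = 5 · 37
37 is prime.
So 185 = 5 · 37; the largest prime factor is 37.

37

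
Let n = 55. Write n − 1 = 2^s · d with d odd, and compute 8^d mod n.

55 − 1 = 54 = 2^1 · 27, so d = 27.
8^1 ≡ 8 (mod 55)
8^2 ≡ 8^2 = 64 ≡ 9 (mod 55)
8^4 ≡ 9^2 = 81 ≡ 26 (mod 55)
8^8 ≡ 26^2 = 676 ≡ 16 (mod 55)
8^16 ≡ 16^2 = 256 ≡ 36 (mod 55)
27 = 16 + 8 + 2 + 1 in binary powers of 2.
So 8^27 ≡ 36 · 16 · 9 · 8 ≡ 2 (mod 55).
Squaring chain: 2; never reaches −1, so base 8 is a Miller–Rabin witness that 55 is composite.

2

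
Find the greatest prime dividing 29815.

89

29815 = 5 · 5963
5963 = 67 · 89
89 is prime.
So 29815 = 5 · 67 · 89; the largest prime factor is 89.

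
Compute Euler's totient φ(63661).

57072

Factor: 63661 = 13 · 59 · 83.
φ(63661) = (13−1) · (59−1) · (83−1) = 12 · 58 · 82 = 57072.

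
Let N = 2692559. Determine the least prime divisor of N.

2692559 is odd.
Digit sum 38, not divisible by 3.
Ends in 9: not divisible by 5.
7: 2692559 = 7·384651 + 2
11: 2692559 = 11·244778 + 1
13: 2692559 = 13·207119 + 12
17: 2692559 = 17·158385 + 14
19: 2692559 = 19·141713 + 12
23: 2692559 = 23·117067 + 18
29: 2692559 = 29·92846 + 25
31: 2692559 = 31·86856 + 23
37: 2692559 = 37·72771 + 32
41: 2692559 = 41·65672 + 7
43: 2692559 = 43·62617 + 28
47: 2692559 = 47·57288 + 23
53: 2692559 = 53·50803

53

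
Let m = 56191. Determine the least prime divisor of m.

56191 is odd.
Digit sum 22, not divisible by 3.
Ends in 1: not divisible by 5.
7: 56191 = 7·8027 + 2
11: 56191 = 11·5108 + 3
13: 56191 = 13·4322 + 5
17: 56191 = 17·3305 + 6
19: 56191 = 19·2957 + 8
23: 56191 = 23·2443 + 2
29: 56191 = 29·1937 + 18
31: 56191 = 31·1812 + 19
37: 56191 = 37·1518 + 25
41: 56191 = 41·1370 + 21
43: 56191 = 43·1306 + 33
47: 56191 = 47·1195 + 26
53: 56191 = 53·1060 + 11
59: 56191 = 59·952 + 23
61: 56191 = 61·921 + 10
67: 56191 = 67·838 + 45
71: 56191 = 71·791 + 30
73: 56191 = 73·769 + 54
79: 56191 = 79·711 + 22
83: 56191 = 83·677

83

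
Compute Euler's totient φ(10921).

Factor: 10921 = 67 · 163.
φ(10921) = (67−1) · (163−1) = 66 · 162 = 10692.

10692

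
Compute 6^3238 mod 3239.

705

6^1 ≡ 6 (mod 3239)
6^2 ≡ 6^2 = 36 ≡ 36 (mod 3239)
6^4 ≡ 36^2 = 1296 ≡ 1296 (mod 3239)
6^8 ≡ 1296^2 = 1679616 ≡ 1814 (mod 3239)
6^16 ≡ 1814^2 = 3290596 ≡ 3011 (mod 3239)
6^32 ≡ 3011^2 = 9066121 ≡ 160 (mod 3239)
6^64 ≡ 160^2 = 25600 ≡ 2927 (mod 3239)
6^128 ≡ 2927^2 = 8567329 ≡ 174 (mod 3239)
6^256 ≡ 174^2 = 30276 ≡ 1125 (mod 3239)
6^512 ≡ 1125^2 = 1265625 ≡ 2415 (mod 3239)
6^1024 ≡ 2415^2 = 5832225 ≡ 2025 (mod 3239)
6^2048 ≡ 2025^2 = 4100625 ≡ 51 (mod 3239)
3238 = 2048 + 1024 + 128 + 32 + 4 + 2 in binary powers of 2.
So 6^3238 ≡ 51 · 2025 · 174 · 160 · 1296 · 36 ≡ 705 (mod 3239).
Since 705 ≠ 1, base 6 is a Fermat witness: 3239 is composite.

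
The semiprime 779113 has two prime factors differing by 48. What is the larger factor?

Since p = q + 48, we have 779113 = q(q + 48), so q² + 48q − 779113 = 0.
Discriminant: 48² + 4·779113 = 2304 + 3116452 = 3118756; √3118756 = 1766.
q = (−48 + 1766)/2 = 859, and p = q + 48 = 907.
Check: 859 · 907 = 779113.

907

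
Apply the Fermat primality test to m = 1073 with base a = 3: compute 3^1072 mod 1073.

3^1 ≡ 3 (mod 1073)
3^2 ≡ 3^2 = 9 ≡ 9 (mod 1073)
3^4 ≡ 9^2 = 81 ≡ 81 (mod 1073)
3^8 ≡ 81^2 = 6561 ≡ 123 (mod 1073)
3^16 ≡ 123^2 = 15129 ≡ 107 (mod 1073)
3^32 ≡ 107^2 = 11449 ≡ 719 (mod 1073)
3^64 ≡ 719^2 = 516961 ≡ 848 (mod 1073)
3^128 ≡ 848^2 = 719104 ≡ 194 (mod 1073)
3^256 ≡ 194^2 = 37636 ≡ 81 (mod 1073)
3^512 ≡ 81^2 = 6561 ≡ 123 (mod 1073)
3^1024 ≡ 123^2 = 15129 ≡ 107 (mod 1073)
1072 = 1024 + 32 + 16 in binary powers of 2.
So 3^1072 ≡ 107 · 719 · 107 ≡ 848 (mod 1073).
Since 848 ≠ 1, base 3 is a Fermat witness: 1073 is composite.

848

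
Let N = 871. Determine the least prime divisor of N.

871 is odd.
Digit sum 16, not divisible by 3.
Ends in 1: not divisible by 5.
7: 871 = 7·124 + 3
11: 871 = 11·79 + 2
13: 871 = 13·67

13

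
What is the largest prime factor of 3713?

79

3713 = 47 · 79
79 is prime.
So 3713 = 47 · 79; the largest prime factor is 79.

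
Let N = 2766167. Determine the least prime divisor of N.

2766167 is odd.
Digit sum 35, not divisible by 3.
Ends in 7: not divisible by 5.
7: 2766167 = 7·395166 + 5
11: 2766167 = 11·251469 + 8
13: 2766167 = 13·212782 + 1
17: 2766167 = 17·162715 + 12
19: 2766167 = 19·145587 + 14
23: 2766167 = 23·120268 + 3
29: 2766167 = 29·95385 + 2
31: 2766167 = 31·89231 + 6
37: 2766167 = 37·74761 + 10
41: 2766167 = 41·67467 + 20
43: 2766167 = 43·64329 + 20
47: 2766167 = 47·58854 + 29
53: 2766167 = 53·52191 + 44
59: 2766167 = 59·46884 + 11
61: 2766167 = 61·45347

61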